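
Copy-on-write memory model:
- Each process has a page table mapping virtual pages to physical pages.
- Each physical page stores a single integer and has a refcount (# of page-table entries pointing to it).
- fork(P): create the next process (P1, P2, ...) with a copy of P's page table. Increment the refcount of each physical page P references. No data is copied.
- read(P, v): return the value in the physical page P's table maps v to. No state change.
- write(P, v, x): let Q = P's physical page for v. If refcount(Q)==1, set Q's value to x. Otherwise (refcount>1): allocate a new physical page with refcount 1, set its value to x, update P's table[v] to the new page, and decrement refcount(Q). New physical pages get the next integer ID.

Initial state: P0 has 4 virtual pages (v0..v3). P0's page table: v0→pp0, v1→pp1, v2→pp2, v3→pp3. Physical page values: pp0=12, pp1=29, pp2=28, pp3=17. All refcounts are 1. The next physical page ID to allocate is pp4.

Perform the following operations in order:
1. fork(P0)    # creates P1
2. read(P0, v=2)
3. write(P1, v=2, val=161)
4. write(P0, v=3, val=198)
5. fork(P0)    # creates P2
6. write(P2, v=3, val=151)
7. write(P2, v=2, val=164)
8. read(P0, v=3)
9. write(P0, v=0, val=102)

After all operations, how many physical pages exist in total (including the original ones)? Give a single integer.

Answer: 9

Derivation:
Op 1: fork(P0) -> P1. 4 ppages; refcounts: pp0:2 pp1:2 pp2:2 pp3:2
Op 2: read(P0, v2) -> 28. No state change.
Op 3: write(P1, v2, 161). refcount(pp2)=2>1 -> COPY to pp4. 5 ppages; refcounts: pp0:2 pp1:2 pp2:1 pp3:2 pp4:1
Op 4: write(P0, v3, 198). refcount(pp3)=2>1 -> COPY to pp5. 6 ppages; refcounts: pp0:2 pp1:2 pp2:1 pp3:1 pp4:1 pp5:1
Op 5: fork(P0) -> P2. 6 ppages; refcounts: pp0:3 pp1:3 pp2:2 pp3:1 pp4:1 pp5:2
Op 6: write(P2, v3, 151). refcount(pp5)=2>1 -> COPY to pp6. 7 ppages; refcounts: pp0:3 pp1:3 pp2:2 pp3:1 pp4:1 pp5:1 pp6:1
Op 7: write(P2, v2, 164). refcount(pp2)=2>1 -> COPY to pp7. 8 ppages; refcounts: pp0:3 pp1:3 pp2:1 pp3:1 pp4:1 pp5:1 pp6:1 pp7:1
Op 8: read(P0, v3) -> 198. No state change.
Op 9: write(P0, v0, 102). refcount(pp0)=3>1 -> COPY to pp8. 9 ppages; refcounts: pp0:2 pp1:3 pp2:1 pp3:1 pp4:1 pp5:1 pp6:1 pp7:1 pp8:1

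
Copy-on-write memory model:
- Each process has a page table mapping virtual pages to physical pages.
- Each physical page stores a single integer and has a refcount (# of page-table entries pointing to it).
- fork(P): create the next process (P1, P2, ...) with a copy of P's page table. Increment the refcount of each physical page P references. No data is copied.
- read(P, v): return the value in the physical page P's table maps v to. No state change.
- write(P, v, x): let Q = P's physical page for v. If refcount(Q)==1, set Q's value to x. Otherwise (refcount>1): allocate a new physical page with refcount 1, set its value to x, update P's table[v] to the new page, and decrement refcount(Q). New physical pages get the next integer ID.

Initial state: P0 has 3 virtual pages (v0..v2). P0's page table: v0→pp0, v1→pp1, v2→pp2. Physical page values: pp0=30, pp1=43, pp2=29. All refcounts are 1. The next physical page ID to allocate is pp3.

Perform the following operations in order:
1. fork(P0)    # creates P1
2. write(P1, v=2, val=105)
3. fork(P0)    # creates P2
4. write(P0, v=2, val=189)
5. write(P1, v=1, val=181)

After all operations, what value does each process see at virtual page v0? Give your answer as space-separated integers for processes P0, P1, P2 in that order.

Answer: 30 30 30

Derivation:
Op 1: fork(P0) -> P1. 3 ppages; refcounts: pp0:2 pp1:2 pp2:2
Op 2: write(P1, v2, 105). refcount(pp2)=2>1 -> COPY to pp3. 4 ppages; refcounts: pp0:2 pp1:2 pp2:1 pp3:1
Op 3: fork(P0) -> P2. 4 ppages; refcounts: pp0:3 pp1:3 pp2:2 pp3:1
Op 4: write(P0, v2, 189). refcount(pp2)=2>1 -> COPY to pp4. 5 ppages; refcounts: pp0:3 pp1:3 pp2:1 pp3:1 pp4:1
Op 5: write(P1, v1, 181). refcount(pp1)=3>1 -> COPY to pp5. 6 ppages; refcounts: pp0:3 pp1:2 pp2:1 pp3:1 pp4:1 pp5:1
P0: v0 -> pp0 = 30
P1: v0 -> pp0 = 30
P2: v0 -> pp0 = 30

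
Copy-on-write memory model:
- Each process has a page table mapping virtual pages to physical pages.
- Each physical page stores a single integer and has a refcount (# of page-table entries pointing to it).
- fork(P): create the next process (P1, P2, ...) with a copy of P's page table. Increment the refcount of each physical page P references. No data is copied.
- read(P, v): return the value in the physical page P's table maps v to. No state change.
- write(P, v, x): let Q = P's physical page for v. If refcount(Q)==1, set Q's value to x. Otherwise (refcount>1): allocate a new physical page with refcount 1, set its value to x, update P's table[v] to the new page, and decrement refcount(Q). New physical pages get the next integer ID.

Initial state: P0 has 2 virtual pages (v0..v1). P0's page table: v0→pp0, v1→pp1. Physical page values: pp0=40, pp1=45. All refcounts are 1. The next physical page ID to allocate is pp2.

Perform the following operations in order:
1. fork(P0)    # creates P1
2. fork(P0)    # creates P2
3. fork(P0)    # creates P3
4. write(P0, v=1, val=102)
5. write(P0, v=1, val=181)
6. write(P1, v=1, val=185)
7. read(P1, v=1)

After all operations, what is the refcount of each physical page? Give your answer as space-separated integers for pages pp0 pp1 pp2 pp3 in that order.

Answer: 4 2 1 1

Derivation:
Op 1: fork(P0) -> P1. 2 ppages; refcounts: pp0:2 pp1:2
Op 2: fork(P0) -> P2. 2 ppages; refcounts: pp0:3 pp1:3
Op 3: fork(P0) -> P3. 2 ppages; refcounts: pp0:4 pp1:4
Op 4: write(P0, v1, 102). refcount(pp1)=4>1 -> COPY to pp2. 3 ppages; refcounts: pp0:4 pp1:3 pp2:1
Op 5: write(P0, v1, 181). refcount(pp2)=1 -> write in place. 3 ppages; refcounts: pp0:4 pp1:3 pp2:1
Op 6: write(P1, v1, 185). refcount(pp1)=3>1 -> COPY to pp3. 4 ppages; refcounts: pp0:4 pp1:2 pp2:1 pp3:1
Op 7: read(P1, v1) -> 185. No state change.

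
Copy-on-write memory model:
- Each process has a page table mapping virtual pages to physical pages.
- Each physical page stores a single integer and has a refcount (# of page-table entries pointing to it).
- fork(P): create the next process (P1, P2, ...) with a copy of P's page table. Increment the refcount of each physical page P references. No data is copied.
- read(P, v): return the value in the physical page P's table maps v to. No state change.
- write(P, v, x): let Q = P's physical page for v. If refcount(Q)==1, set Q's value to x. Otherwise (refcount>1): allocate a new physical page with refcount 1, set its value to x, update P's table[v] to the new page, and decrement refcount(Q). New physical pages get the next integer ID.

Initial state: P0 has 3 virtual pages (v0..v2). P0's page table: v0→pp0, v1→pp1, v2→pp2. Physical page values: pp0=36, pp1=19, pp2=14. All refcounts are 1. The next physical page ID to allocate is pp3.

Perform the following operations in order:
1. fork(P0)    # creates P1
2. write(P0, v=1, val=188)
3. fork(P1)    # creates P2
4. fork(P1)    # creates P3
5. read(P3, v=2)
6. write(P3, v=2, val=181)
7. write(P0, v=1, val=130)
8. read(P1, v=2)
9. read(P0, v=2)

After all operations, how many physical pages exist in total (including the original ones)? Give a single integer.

Answer: 5

Derivation:
Op 1: fork(P0) -> P1. 3 ppages; refcounts: pp0:2 pp1:2 pp2:2
Op 2: write(P0, v1, 188). refcount(pp1)=2>1 -> COPY to pp3. 4 ppages; refcounts: pp0:2 pp1:1 pp2:2 pp3:1
Op 3: fork(P1) -> P2. 4 ppages; refcounts: pp0:3 pp1:2 pp2:3 pp3:1
Op 4: fork(P1) -> P3. 4 ppages; refcounts: pp0:4 pp1:3 pp2:4 pp3:1
Op 5: read(P3, v2) -> 14. No state change.
Op 6: write(P3, v2, 181). refcount(pp2)=4>1 -> COPY to pp4. 5 ppages; refcounts: pp0:4 pp1:3 pp2:3 pp3:1 pp4:1
Op 7: write(P0, v1, 130). refcount(pp3)=1 -> write in place. 5 ppages; refcounts: pp0:4 pp1:3 pp2:3 pp3:1 pp4:1
Op 8: read(P1, v2) -> 14. No state change.
Op 9: read(P0, v2) -> 14. No state change.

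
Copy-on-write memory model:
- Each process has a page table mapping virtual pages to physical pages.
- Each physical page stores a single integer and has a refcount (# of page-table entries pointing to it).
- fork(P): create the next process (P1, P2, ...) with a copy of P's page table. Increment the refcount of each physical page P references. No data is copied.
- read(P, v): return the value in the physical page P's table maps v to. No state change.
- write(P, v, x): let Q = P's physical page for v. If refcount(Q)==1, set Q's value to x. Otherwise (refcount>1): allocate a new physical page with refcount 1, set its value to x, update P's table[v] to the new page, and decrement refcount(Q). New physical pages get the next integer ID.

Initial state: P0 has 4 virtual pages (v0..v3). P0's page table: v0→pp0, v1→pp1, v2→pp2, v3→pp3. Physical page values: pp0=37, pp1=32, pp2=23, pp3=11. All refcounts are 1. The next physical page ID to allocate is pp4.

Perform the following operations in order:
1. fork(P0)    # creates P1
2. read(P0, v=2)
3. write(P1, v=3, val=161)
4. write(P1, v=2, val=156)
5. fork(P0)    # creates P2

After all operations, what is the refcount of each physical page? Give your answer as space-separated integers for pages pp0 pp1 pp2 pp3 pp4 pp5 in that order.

Answer: 3 3 2 2 1 1

Derivation:
Op 1: fork(P0) -> P1. 4 ppages; refcounts: pp0:2 pp1:2 pp2:2 pp3:2
Op 2: read(P0, v2) -> 23. No state change.
Op 3: write(P1, v3, 161). refcount(pp3)=2>1 -> COPY to pp4. 5 ppages; refcounts: pp0:2 pp1:2 pp2:2 pp3:1 pp4:1
Op 4: write(P1, v2, 156). refcount(pp2)=2>1 -> COPY to pp5. 6 ppages; refcounts: pp0:2 pp1:2 pp2:1 pp3:1 pp4:1 pp5:1
Op 5: fork(P0) -> P2. 6 ppages; refcounts: pp0:3 pp1:3 pp2:2 pp3:2 pp4:1 pp5:1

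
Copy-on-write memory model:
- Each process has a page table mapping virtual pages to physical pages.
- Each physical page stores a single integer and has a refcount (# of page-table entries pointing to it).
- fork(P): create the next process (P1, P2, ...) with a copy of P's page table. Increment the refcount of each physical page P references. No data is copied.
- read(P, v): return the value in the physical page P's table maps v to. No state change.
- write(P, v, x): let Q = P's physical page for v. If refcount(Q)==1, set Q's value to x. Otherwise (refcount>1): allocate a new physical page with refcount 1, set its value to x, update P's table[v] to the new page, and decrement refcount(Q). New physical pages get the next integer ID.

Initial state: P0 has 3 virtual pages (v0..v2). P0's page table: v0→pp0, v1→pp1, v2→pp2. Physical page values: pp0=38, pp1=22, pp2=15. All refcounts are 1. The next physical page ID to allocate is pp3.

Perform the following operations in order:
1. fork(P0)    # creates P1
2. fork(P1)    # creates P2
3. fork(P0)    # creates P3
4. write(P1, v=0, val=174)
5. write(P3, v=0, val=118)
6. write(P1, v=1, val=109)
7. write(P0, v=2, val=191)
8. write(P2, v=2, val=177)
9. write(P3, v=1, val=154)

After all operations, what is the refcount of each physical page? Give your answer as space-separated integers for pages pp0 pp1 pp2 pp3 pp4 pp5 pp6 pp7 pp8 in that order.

Answer: 2 2 2 1 1 1 1 1 1

Derivation:
Op 1: fork(P0) -> P1. 3 ppages; refcounts: pp0:2 pp1:2 pp2:2
Op 2: fork(P1) -> P2. 3 ppages; refcounts: pp0:3 pp1:3 pp2:3
Op 3: fork(P0) -> P3. 3 ppages; refcounts: pp0:4 pp1:4 pp2:4
Op 4: write(P1, v0, 174). refcount(pp0)=4>1 -> COPY to pp3. 4 ppages; refcounts: pp0:3 pp1:4 pp2:4 pp3:1
Op 5: write(P3, v0, 118). refcount(pp0)=3>1 -> COPY to pp4. 5 ppages; refcounts: pp0:2 pp1:4 pp2:4 pp3:1 pp4:1
Op 6: write(P1, v1, 109). refcount(pp1)=4>1 -> COPY to pp5. 6 ppages; refcounts: pp0:2 pp1:3 pp2:4 pp3:1 pp4:1 pp5:1
Op 7: write(P0, v2, 191). refcount(pp2)=4>1 -> COPY to pp6. 7 ppages; refcounts: pp0:2 pp1:3 pp2:3 pp3:1 pp4:1 pp5:1 pp6:1
Op 8: write(P2, v2, 177). refcount(pp2)=3>1 -> COPY to pp7. 8 ppages; refcounts: pp0:2 pp1:3 pp2:2 pp3:1 pp4:1 pp5:1 pp6:1 pp7:1
Op 9: write(P3, v1, 154). refcount(pp1)=3>1 -> COPY to pp8. 9 ppages; refcounts: pp0:2 pp1:2 pp2:2 pp3:1 pp4:1 pp5:1 pp6:1 pp7:1 pp8:1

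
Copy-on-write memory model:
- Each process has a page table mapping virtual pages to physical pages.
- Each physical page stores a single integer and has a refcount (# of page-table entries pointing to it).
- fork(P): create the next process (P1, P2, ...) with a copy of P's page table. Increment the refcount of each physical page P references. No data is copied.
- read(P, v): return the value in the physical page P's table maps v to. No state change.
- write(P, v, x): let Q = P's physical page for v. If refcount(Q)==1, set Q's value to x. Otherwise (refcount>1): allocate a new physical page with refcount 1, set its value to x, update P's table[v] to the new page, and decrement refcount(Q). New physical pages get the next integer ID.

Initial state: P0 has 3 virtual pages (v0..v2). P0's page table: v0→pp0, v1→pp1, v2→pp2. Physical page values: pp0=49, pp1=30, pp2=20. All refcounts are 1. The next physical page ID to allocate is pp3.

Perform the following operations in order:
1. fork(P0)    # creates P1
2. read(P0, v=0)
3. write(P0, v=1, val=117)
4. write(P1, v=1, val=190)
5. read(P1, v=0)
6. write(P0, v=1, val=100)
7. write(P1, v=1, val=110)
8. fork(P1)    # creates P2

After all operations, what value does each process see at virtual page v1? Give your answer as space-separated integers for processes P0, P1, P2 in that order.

Answer: 100 110 110

Derivation:
Op 1: fork(P0) -> P1. 3 ppages; refcounts: pp0:2 pp1:2 pp2:2
Op 2: read(P0, v0) -> 49. No state change.
Op 3: write(P0, v1, 117). refcount(pp1)=2>1 -> COPY to pp3. 4 ppages; refcounts: pp0:2 pp1:1 pp2:2 pp3:1
Op 4: write(P1, v1, 190). refcount(pp1)=1 -> write in place. 4 ppages; refcounts: pp0:2 pp1:1 pp2:2 pp3:1
Op 5: read(P1, v0) -> 49. No state change.
Op 6: write(P0, v1, 100). refcount(pp3)=1 -> write in place. 4 ppages; refcounts: pp0:2 pp1:1 pp2:2 pp3:1
Op 7: write(P1, v1, 110). refcount(pp1)=1 -> write in place. 4 ppages; refcounts: pp0:2 pp1:1 pp2:2 pp3:1
Op 8: fork(P1) -> P2. 4 ppages; refcounts: pp0:3 pp1:2 pp2:3 pp3:1
P0: v1 -> pp3 = 100
P1: v1 -> pp1 = 110
P2: v1 -> pp1 = 110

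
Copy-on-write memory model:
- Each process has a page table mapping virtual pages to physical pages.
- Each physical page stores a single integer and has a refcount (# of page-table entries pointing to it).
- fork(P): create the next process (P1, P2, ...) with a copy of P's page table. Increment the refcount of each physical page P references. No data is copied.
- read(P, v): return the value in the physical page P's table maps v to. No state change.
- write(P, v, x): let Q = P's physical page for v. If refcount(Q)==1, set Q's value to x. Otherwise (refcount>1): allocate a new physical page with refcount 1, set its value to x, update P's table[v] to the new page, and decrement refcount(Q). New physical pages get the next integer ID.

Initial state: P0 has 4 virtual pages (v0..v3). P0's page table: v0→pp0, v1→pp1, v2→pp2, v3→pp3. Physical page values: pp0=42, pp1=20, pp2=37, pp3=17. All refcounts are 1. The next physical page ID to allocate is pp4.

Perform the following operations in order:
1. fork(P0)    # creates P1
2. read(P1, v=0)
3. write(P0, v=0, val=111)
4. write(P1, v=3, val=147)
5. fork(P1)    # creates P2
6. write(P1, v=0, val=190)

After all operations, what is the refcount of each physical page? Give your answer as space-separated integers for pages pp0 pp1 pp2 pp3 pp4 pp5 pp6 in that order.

Op 1: fork(P0) -> P1. 4 ppages; refcounts: pp0:2 pp1:2 pp2:2 pp3:2
Op 2: read(P1, v0) -> 42. No state change.
Op 3: write(P0, v0, 111). refcount(pp0)=2>1 -> COPY to pp4. 5 ppages; refcounts: pp0:1 pp1:2 pp2:2 pp3:2 pp4:1
Op 4: write(P1, v3, 147). refcount(pp3)=2>1 -> COPY to pp5. 6 ppages; refcounts: pp0:1 pp1:2 pp2:2 pp3:1 pp4:1 pp5:1
Op 5: fork(P1) -> P2. 6 ppages; refcounts: pp0:2 pp1:3 pp2:3 pp3:1 pp4:1 pp5:2
Op 6: write(P1, v0, 190). refcount(pp0)=2>1 -> COPY to pp6. 7 ppages; refcounts: pp0:1 pp1:3 pp2:3 pp3:1 pp4:1 pp5:2 pp6:1

Answer: 1 3 3 1 1 2 1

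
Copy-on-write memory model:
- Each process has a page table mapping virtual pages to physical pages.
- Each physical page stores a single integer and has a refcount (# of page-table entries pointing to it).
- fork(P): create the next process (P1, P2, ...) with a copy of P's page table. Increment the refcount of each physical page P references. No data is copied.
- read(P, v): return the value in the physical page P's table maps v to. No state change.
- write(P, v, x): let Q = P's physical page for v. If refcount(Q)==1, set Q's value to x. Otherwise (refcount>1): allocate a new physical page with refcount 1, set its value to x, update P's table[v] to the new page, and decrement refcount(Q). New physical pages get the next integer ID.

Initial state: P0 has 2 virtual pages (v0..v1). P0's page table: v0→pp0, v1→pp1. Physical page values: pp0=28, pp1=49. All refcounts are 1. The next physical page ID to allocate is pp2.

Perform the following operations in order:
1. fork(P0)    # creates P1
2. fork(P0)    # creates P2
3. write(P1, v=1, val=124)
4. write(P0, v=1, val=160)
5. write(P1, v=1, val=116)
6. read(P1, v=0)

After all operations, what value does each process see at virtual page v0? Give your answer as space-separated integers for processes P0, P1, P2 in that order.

Answer: 28 28 28

Derivation:
Op 1: fork(P0) -> P1. 2 ppages; refcounts: pp0:2 pp1:2
Op 2: fork(P0) -> P2. 2 ppages; refcounts: pp0:3 pp1:3
Op 3: write(P1, v1, 124). refcount(pp1)=3>1 -> COPY to pp2. 3 ppages; refcounts: pp0:3 pp1:2 pp2:1
Op 4: write(P0, v1, 160). refcount(pp1)=2>1 -> COPY to pp3. 4 ppages; refcounts: pp0:3 pp1:1 pp2:1 pp3:1
Op 5: write(P1, v1, 116). refcount(pp2)=1 -> write in place. 4 ppages; refcounts: pp0:3 pp1:1 pp2:1 pp3:1
Op 6: read(P1, v0) -> 28. No state change.
P0: v0 -> pp0 = 28
P1: v0 -> pp0 = 28
P2: v0 -> pp0 = 28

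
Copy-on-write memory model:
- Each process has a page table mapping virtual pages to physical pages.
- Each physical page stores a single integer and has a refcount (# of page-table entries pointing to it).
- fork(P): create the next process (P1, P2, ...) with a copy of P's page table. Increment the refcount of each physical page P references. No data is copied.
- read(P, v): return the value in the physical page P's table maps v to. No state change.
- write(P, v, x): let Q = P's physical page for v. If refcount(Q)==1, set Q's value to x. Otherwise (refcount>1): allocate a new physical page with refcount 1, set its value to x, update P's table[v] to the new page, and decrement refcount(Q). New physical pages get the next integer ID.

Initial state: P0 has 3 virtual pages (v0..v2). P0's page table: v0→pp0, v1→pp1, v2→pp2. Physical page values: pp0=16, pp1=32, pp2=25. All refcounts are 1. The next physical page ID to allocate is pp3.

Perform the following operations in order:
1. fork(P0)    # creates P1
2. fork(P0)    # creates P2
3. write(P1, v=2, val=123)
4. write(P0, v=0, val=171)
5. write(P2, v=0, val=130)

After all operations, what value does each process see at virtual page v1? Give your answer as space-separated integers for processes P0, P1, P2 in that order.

Op 1: fork(P0) -> P1. 3 ppages; refcounts: pp0:2 pp1:2 pp2:2
Op 2: fork(P0) -> P2. 3 ppages; refcounts: pp0:3 pp1:3 pp2:3
Op 3: write(P1, v2, 123). refcount(pp2)=3>1 -> COPY to pp3. 4 ppages; refcounts: pp0:3 pp1:3 pp2:2 pp3:1
Op 4: write(P0, v0, 171). refcount(pp0)=3>1 -> COPY to pp4. 5 ppages; refcounts: pp0:2 pp1:3 pp2:2 pp3:1 pp4:1
Op 5: write(P2, v0, 130). refcount(pp0)=2>1 -> COPY to pp5. 6 ppages; refcounts: pp0:1 pp1:3 pp2:2 pp3:1 pp4:1 pp5:1
P0: v1 -> pp1 = 32
P1: v1 -> pp1 = 32
P2: v1 -> pp1 = 32

Answer: 32 32 32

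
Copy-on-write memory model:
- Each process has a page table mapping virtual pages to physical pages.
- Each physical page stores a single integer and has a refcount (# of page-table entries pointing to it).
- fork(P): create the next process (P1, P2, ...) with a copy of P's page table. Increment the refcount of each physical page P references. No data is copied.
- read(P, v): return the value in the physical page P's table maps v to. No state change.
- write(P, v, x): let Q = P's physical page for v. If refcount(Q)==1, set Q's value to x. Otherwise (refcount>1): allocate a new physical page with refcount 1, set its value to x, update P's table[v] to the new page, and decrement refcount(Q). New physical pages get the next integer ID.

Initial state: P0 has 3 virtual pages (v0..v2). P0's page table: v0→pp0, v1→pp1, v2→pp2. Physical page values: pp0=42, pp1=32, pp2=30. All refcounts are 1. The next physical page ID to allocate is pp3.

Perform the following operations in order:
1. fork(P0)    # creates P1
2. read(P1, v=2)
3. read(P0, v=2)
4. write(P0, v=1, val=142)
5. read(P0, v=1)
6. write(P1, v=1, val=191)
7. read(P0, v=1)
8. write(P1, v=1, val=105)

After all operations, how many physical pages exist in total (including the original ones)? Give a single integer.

Op 1: fork(P0) -> P1. 3 ppages; refcounts: pp0:2 pp1:2 pp2:2
Op 2: read(P1, v2) -> 30. No state change.
Op 3: read(P0, v2) -> 30. No state change.
Op 4: write(P0, v1, 142). refcount(pp1)=2>1 -> COPY to pp3. 4 ppages; refcounts: pp0:2 pp1:1 pp2:2 pp3:1
Op 5: read(P0, v1) -> 142. No state change.
Op 6: write(P1, v1, 191). refcount(pp1)=1 -> write in place. 4 ppages; refcounts: pp0:2 pp1:1 pp2:2 pp3:1
Op 7: read(P0, v1) -> 142. No state change.
Op 8: write(P1, v1, 105). refcount(pp1)=1 -> write in place. 4 ppages; refcounts: pp0:2 pp1:1 pp2:2 pp3:1

Answer: 4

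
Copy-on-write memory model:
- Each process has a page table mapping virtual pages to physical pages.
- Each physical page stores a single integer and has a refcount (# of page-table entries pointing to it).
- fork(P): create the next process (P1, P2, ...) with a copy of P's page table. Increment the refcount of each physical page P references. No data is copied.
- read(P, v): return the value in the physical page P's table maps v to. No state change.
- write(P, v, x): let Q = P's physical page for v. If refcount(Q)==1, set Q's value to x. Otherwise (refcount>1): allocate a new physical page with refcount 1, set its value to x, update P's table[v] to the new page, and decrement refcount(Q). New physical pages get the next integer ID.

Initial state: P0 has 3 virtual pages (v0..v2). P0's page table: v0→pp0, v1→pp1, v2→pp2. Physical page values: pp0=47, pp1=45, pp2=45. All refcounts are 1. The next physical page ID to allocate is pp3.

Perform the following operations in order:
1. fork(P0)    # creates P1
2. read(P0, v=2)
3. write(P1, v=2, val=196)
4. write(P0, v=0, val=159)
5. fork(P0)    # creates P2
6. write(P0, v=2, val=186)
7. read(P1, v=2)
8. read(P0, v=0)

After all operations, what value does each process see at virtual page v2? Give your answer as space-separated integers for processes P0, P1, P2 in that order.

Op 1: fork(P0) -> P1. 3 ppages; refcounts: pp0:2 pp1:2 pp2:2
Op 2: read(P0, v2) -> 45. No state change.
Op 3: write(P1, v2, 196). refcount(pp2)=2>1 -> COPY to pp3. 4 ppages; refcounts: pp0:2 pp1:2 pp2:1 pp3:1
Op 4: write(P0, v0, 159). refcount(pp0)=2>1 -> COPY to pp4. 5 ppages; refcounts: pp0:1 pp1:2 pp2:1 pp3:1 pp4:1
Op 5: fork(P0) -> P2. 5 ppages; refcounts: pp0:1 pp1:3 pp2:2 pp3:1 pp4:2
Op 6: write(P0, v2, 186). refcount(pp2)=2>1 -> COPY to pp5. 6 ppages; refcounts: pp0:1 pp1:3 pp2:1 pp3:1 pp4:2 pp5:1
Op 7: read(P1, v2) -> 196. No state change.
Op 8: read(P0, v0) -> 159. No state change.
P0: v2 -> pp5 = 186
P1: v2 -> pp3 = 196
P2: v2 -> pp2 = 45

Answer: 186 196 45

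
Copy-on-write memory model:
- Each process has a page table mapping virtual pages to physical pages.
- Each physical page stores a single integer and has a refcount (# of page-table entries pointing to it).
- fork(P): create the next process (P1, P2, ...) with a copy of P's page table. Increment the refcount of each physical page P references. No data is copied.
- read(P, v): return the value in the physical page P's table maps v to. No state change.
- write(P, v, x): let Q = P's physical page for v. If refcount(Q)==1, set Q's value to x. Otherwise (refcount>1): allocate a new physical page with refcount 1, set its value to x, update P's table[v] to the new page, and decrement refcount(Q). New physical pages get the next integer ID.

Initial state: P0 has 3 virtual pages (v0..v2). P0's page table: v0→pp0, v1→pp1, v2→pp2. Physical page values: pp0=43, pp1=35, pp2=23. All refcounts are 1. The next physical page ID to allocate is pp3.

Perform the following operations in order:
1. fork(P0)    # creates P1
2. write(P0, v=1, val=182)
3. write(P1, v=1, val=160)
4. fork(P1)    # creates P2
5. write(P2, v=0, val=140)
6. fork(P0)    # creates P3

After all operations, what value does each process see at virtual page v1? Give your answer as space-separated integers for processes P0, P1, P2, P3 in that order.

Op 1: fork(P0) -> P1. 3 ppages; refcounts: pp0:2 pp1:2 pp2:2
Op 2: write(P0, v1, 182). refcount(pp1)=2>1 -> COPY to pp3. 4 ppages; refcounts: pp0:2 pp1:1 pp2:2 pp3:1
Op 3: write(P1, v1, 160). refcount(pp1)=1 -> write in place. 4 ppages; refcounts: pp0:2 pp1:1 pp2:2 pp3:1
Op 4: fork(P1) -> P2. 4 ppages; refcounts: pp0:3 pp1:2 pp2:3 pp3:1
Op 5: write(P2, v0, 140). refcount(pp0)=3>1 -> COPY to pp4. 5 ppages; refcounts: pp0:2 pp1:2 pp2:3 pp3:1 pp4:1
Op 6: fork(P0) -> P3. 5 ppages; refcounts: pp0:3 pp1:2 pp2:4 pp3:2 pp4:1
P0: v1 -> pp3 = 182
P1: v1 -> pp1 = 160
P2: v1 -> pp1 = 160
P3: v1 -> pp3 = 182

Answer: 182 160 160 182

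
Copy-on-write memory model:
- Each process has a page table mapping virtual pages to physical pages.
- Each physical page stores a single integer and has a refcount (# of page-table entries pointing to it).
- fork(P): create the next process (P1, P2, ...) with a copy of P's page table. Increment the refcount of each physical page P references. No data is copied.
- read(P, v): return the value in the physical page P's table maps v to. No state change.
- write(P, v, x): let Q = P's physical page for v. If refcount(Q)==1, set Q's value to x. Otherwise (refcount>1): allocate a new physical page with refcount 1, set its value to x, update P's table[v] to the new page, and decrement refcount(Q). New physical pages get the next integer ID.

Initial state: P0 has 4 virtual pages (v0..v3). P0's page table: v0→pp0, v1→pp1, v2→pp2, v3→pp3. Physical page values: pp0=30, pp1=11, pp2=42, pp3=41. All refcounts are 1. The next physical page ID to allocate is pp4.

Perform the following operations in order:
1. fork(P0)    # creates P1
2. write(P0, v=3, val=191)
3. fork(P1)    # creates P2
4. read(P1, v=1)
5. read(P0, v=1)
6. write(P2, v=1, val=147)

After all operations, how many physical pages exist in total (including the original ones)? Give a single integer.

Answer: 6

Derivation:
Op 1: fork(P0) -> P1. 4 ppages; refcounts: pp0:2 pp1:2 pp2:2 pp3:2
Op 2: write(P0, v3, 191). refcount(pp3)=2>1 -> COPY to pp4. 5 ppages; refcounts: pp0:2 pp1:2 pp2:2 pp3:1 pp4:1
Op 3: fork(P1) -> P2. 5 ppages; refcounts: pp0:3 pp1:3 pp2:3 pp3:2 pp4:1
Op 4: read(P1, v1) -> 11. No state change.
Op 5: read(P0, v1) -> 11. No state change.
Op 6: write(P2, v1, 147). refcount(pp1)=3>1 -> COPY to pp5. 6 ppages; refcounts: pp0:3 pp1:2 pp2:3 pp3:2 pp4:1 pp5:1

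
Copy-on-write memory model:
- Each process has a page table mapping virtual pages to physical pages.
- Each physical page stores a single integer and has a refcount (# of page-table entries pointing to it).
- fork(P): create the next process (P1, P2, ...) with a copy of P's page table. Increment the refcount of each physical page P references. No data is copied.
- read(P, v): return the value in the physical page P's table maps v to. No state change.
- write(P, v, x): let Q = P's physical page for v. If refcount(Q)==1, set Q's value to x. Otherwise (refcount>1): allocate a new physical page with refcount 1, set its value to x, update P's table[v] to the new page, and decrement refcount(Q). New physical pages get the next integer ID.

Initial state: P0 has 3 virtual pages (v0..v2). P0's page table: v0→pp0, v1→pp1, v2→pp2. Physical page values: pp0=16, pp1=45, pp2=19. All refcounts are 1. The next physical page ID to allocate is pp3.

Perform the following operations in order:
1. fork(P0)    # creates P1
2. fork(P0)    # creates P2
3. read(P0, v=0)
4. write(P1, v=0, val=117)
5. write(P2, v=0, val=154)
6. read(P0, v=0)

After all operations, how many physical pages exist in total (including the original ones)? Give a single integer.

Op 1: fork(P0) -> P1. 3 ppages; refcounts: pp0:2 pp1:2 pp2:2
Op 2: fork(P0) -> P2. 3 ppages; refcounts: pp0:3 pp1:3 pp2:3
Op 3: read(P0, v0) -> 16. No state change.
Op 4: write(P1, v0, 117). refcount(pp0)=3>1 -> COPY to pp3. 4 ppages; refcounts: pp0:2 pp1:3 pp2:3 pp3:1
Op 5: write(P2, v0, 154). refcount(pp0)=2>1 -> COPY to pp4. 5 ppages; refcounts: pp0:1 pp1:3 pp2:3 pp3:1 pp4:1
Op 6: read(P0, v0) -> 16. No state change.

Answer: 5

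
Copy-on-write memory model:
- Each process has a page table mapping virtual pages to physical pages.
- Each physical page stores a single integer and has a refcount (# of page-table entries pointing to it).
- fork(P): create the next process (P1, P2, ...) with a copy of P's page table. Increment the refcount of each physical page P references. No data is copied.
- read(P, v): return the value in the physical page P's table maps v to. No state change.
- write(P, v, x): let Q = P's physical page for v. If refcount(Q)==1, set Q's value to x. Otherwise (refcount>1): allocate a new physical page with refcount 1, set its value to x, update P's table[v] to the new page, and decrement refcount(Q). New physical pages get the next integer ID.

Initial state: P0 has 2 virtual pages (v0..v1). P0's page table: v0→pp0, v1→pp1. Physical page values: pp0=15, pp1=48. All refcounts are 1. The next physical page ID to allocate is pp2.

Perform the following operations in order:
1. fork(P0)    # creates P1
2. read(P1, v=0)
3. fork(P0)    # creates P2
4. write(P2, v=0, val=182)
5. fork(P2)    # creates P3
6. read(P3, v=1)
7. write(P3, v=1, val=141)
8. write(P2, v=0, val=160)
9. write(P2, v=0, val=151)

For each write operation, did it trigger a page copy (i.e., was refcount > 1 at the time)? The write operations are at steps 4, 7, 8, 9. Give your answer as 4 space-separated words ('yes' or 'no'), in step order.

Op 1: fork(P0) -> P1. 2 ppages; refcounts: pp0:2 pp1:2
Op 2: read(P1, v0) -> 15. No state change.
Op 3: fork(P0) -> P2. 2 ppages; refcounts: pp0:3 pp1:3
Op 4: write(P2, v0, 182). refcount(pp0)=3>1 -> COPY to pp2. 3 ppages; refcounts: pp0:2 pp1:3 pp2:1
Op 5: fork(P2) -> P3. 3 ppages; refcounts: pp0:2 pp1:4 pp2:2
Op 6: read(P3, v1) -> 48. No state change.
Op 7: write(P3, v1, 141). refcount(pp1)=4>1 -> COPY to pp3. 4 ppages; refcounts: pp0:2 pp1:3 pp2:2 pp3:1
Op 8: write(P2, v0, 160). refcount(pp2)=2>1 -> COPY to pp4. 5 ppages; refcounts: pp0:2 pp1:3 pp2:1 pp3:1 pp4:1
Op 9: write(P2, v0, 151). refcount(pp4)=1 -> write in place. 5 ppages; refcounts: pp0:2 pp1:3 pp2:1 pp3:1 pp4:1

yes yes yes no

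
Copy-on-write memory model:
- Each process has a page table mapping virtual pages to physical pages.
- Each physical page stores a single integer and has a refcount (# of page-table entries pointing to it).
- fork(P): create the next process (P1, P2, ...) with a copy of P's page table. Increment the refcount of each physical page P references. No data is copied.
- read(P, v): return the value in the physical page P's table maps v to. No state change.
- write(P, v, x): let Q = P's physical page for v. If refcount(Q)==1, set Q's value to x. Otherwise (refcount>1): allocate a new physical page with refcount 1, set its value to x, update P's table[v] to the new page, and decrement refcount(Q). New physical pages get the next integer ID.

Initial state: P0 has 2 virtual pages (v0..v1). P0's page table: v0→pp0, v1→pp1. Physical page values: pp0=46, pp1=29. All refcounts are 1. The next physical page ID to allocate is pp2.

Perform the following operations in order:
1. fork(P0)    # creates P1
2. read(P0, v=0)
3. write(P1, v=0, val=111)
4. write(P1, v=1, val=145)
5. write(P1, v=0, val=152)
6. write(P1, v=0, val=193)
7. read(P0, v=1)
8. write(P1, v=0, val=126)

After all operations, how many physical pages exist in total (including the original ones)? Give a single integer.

Op 1: fork(P0) -> P1. 2 ppages; refcounts: pp0:2 pp1:2
Op 2: read(P0, v0) -> 46. No state change.
Op 3: write(P1, v0, 111). refcount(pp0)=2>1 -> COPY to pp2. 3 ppages; refcounts: pp0:1 pp1:2 pp2:1
Op 4: write(P1, v1, 145). refcount(pp1)=2>1 -> COPY to pp3. 4 ppages; refcounts: pp0:1 pp1:1 pp2:1 pp3:1
Op 5: write(P1, v0, 152). refcount(pp2)=1 -> write in place. 4 ppages; refcounts: pp0:1 pp1:1 pp2:1 pp3:1
Op 6: write(P1, v0, 193). refcount(pp2)=1 -> write in place. 4 ppages; refcounts: pp0:1 pp1:1 pp2:1 pp3:1
Op 7: read(P0, v1) -> 29. No state change.
Op 8: write(P1, v0, 126). refcount(pp2)=1 -> write in place. 4 ppages; refcounts: pp0:1 pp1:1 pp2:1 pp3:1

Answer: 4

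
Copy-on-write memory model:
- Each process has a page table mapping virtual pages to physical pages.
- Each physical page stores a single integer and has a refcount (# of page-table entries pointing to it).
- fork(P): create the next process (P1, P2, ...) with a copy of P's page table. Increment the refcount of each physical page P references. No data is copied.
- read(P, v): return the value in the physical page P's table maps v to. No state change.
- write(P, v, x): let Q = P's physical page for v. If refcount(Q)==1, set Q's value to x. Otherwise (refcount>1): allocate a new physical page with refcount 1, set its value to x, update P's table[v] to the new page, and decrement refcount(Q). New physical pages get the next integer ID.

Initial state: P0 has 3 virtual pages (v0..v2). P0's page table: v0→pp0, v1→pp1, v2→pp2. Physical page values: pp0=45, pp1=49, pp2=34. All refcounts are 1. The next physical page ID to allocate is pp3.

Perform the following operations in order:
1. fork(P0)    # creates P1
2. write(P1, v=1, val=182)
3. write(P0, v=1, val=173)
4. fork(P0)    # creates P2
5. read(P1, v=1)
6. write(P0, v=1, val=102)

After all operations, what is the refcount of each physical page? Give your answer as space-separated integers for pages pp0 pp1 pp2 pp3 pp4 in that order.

Answer: 3 1 3 1 1

Derivation:
Op 1: fork(P0) -> P1. 3 ppages; refcounts: pp0:2 pp1:2 pp2:2
Op 2: write(P1, v1, 182). refcount(pp1)=2>1 -> COPY to pp3. 4 ppages; refcounts: pp0:2 pp1:1 pp2:2 pp3:1
Op 3: write(P0, v1, 173). refcount(pp1)=1 -> write in place. 4 ppages; refcounts: pp0:2 pp1:1 pp2:2 pp3:1
Op 4: fork(P0) -> P2. 4 ppages; refcounts: pp0:3 pp1:2 pp2:3 pp3:1
Op 5: read(P1, v1) -> 182. No state change.
Op 6: write(P0, v1, 102). refcount(pp1)=2>1 -> COPY to pp4. 5 ppages; refcounts: pp0:3 pp1:1 pp2:3 pp3:1 pp4:1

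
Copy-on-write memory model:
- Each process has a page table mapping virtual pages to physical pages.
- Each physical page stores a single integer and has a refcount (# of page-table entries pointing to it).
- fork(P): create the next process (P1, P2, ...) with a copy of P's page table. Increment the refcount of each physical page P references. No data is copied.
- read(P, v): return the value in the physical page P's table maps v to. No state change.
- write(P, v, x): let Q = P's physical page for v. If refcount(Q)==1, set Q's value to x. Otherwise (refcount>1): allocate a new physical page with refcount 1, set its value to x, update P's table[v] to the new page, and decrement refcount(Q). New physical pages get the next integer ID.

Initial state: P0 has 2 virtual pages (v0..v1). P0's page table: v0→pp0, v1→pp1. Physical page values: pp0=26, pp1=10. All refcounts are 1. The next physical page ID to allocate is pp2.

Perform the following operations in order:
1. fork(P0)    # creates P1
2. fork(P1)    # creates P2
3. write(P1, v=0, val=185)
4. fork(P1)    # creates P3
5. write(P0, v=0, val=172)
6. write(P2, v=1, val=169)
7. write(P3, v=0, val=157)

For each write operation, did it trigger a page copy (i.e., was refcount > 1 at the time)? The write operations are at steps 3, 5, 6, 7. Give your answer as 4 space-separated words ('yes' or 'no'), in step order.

Op 1: fork(P0) -> P1. 2 ppages; refcounts: pp0:2 pp1:2
Op 2: fork(P1) -> P2. 2 ppages; refcounts: pp0:3 pp1:3
Op 3: write(P1, v0, 185). refcount(pp0)=3>1 -> COPY to pp2. 3 ppages; refcounts: pp0:2 pp1:3 pp2:1
Op 4: fork(P1) -> P3. 3 ppages; refcounts: pp0:2 pp1:4 pp2:2
Op 5: write(P0, v0, 172). refcount(pp0)=2>1 -> COPY to pp3. 4 ppages; refcounts: pp0:1 pp1:4 pp2:2 pp3:1
Op 6: write(P2, v1, 169). refcount(pp1)=4>1 -> COPY to pp4. 5 ppages; refcounts: pp0:1 pp1:3 pp2:2 pp3:1 pp4:1
Op 7: write(P3, v0, 157). refcount(pp2)=2>1 -> COPY to pp5. 6 ppages; refcounts: pp0:1 pp1:3 pp2:1 pp3:1 pp4:1 pp5:1

yes yes yes yes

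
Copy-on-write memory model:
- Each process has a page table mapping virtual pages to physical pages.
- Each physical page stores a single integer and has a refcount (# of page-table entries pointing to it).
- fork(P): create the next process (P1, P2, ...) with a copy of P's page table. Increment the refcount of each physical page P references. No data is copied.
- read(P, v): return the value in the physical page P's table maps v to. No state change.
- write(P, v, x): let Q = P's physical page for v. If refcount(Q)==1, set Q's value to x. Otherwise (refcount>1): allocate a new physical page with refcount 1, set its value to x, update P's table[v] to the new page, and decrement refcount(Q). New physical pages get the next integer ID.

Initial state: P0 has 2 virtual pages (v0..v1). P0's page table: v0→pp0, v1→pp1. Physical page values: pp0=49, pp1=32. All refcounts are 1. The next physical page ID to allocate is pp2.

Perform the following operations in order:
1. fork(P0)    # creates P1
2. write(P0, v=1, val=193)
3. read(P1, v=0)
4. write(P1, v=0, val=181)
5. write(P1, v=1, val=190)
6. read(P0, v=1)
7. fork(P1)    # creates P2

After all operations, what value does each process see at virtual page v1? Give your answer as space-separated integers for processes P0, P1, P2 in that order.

Op 1: fork(P0) -> P1. 2 ppages; refcounts: pp0:2 pp1:2
Op 2: write(P0, v1, 193). refcount(pp1)=2>1 -> COPY to pp2. 3 ppages; refcounts: pp0:2 pp1:1 pp2:1
Op 3: read(P1, v0) -> 49. No state change.
Op 4: write(P1, v0, 181). refcount(pp0)=2>1 -> COPY to pp3. 4 ppages; refcounts: pp0:1 pp1:1 pp2:1 pp3:1
Op 5: write(P1, v1, 190). refcount(pp1)=1 -> write in place. 4 ppages; refcounts: pp0:1 pp1:1 pp2:1 pp3:1
Op 6: read(P0, v1) -> 193. No state change.
Op 7: fork(P1) -> P2. 4 ppages; refcounts: pp0:1 pp1:2 pp2:1 pp3:2
P0: v1 -> pp2 = 193
P1: v1 -> pp1 = 190
P2: v1 -> pp1 = 190

Answer: 193 190 190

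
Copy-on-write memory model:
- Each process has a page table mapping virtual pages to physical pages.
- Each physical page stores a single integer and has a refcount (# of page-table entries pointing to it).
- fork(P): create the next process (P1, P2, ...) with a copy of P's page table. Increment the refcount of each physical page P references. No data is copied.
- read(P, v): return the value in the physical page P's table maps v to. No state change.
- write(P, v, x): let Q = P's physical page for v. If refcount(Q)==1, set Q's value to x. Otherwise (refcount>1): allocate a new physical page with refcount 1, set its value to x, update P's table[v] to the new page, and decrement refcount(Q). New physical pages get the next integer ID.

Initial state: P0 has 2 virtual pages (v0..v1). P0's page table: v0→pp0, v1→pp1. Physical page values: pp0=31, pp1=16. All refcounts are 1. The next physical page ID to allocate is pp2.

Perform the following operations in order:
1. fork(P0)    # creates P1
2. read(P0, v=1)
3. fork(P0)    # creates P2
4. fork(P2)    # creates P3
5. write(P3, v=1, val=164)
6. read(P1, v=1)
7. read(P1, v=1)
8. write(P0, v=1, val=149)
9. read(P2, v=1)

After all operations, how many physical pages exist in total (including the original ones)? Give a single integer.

Answer: 4

Derivation:
Op 1: fork(P0) -> P1. 2 ppages; refcounts: pp0:2 pp1:2
Op 2: read(P0, v1) -> 16. No state change.
Op 3: fork(P0) -> P2. 2 ppages; refcounts: pp0:3 pp1:3
Op 4: fork(P2) -> P3. 2 ppages; refcounts: pp0:4 pp1:4
Op 5: write(P3, v1, 164). refcount(pp1)=4>1 -> COPY to pp2. 3 ppages; refcounts: pp0:4 pp1:3 pp2:1
Op 6: read(P1, v1) -> 16. No state change.
Op 7: read(P1, v1) -> 16. No state change.
Op 8: write(P0, v1, 149). refcount(pp1)=3>1 -> COPY to pp3. 4 ppages; refcounts: pp0:4 pp1:2 pp2:1 pp3:1
Op 9: read(P2, v1) -> 16. No state change.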